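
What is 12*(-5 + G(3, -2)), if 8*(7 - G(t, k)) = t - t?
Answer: 24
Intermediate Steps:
G(t, k) = 7 (G(t, k) = 7 - (t - t)/8 = 7 - 1/8*0 = 7 + 0 = 7)
12*(-5 + G(3, -2)) = 12*(-5 + 7) = 12*2 = 24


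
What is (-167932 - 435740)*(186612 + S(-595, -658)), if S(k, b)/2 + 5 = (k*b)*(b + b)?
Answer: 621943773860496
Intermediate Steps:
S(k, b) = -10 + 4*k*b**2 (S(k, b) = -10 + 2*((k*b)*(b + b)) = -10 + 2*((b*k)*(2*b)) = -10 + 2*(2*k*b**2) = -10 + 4*k*b**2)
(-167932 - 435740)*(186612 + S(-595, -658)) = (-167932 - 435740)*(186612 + (-10 + 4*(-595)*(-658)**2)) = -603672*(186612 + (-10 + 4*(-595)*432964)) = -603672*(186612 + (-10 - 1030454320)) = -603672*(186612 - 1030454330) = -603672*(-1030267718) = 621943773860496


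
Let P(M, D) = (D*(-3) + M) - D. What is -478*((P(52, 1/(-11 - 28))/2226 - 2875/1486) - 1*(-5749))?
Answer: -88598094280411/32251401 ≈ -2.7471e+6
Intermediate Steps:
P(M, D) = M - 4*D (P(M, D) = (-3*D + M) - D = (M - 3*D) - D = M - 4*D)
-478*((P(52, 1/(-11 - 28))/2226 - 2875/1486) - 1*(-5749)) = -478*(((52 - 4/(-11 - 28))/2226 - 2875/1486) - 1*(-5749)) = -478*(((52 - 4/(-39))*(1/2226) - 2875*1/1486) + 5749) = -478*(((52 - 4*(-1/39))*(1/2226) - 2875/1486) + 5749) = -478*(((52 + 4/39)*(1/2226) - 2875/1486) + 5749) = -478*(((2032/39)*(1/2226) - 2875/1486) + 5749) = -478*((1016/43407 - 2875/1486) + 5749) = -478*(-123285349/64502802 + 5749) = -478*370703323349/64502802 = -88598094280411/32251401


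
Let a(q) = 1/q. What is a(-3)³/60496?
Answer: -1/1633392 ≈ -6.1222e-7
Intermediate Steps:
a(-3)³/60496 = (1/(-3))³/60496 = (-⅓)³*(1/60496) = -1/27*1/60496 = -1/1633392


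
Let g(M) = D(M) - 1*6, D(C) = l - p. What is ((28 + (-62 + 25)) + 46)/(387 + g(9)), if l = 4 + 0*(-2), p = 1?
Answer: 37/384 ≈ 0.096354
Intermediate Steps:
l = 4 (l = 4 + 0 = 4)
D(C) = 3 (D(C) = 4 - 1*1 = 4 - 1 = 3)
g(M) = -3 (g(M) = 3 - 1*6 = 3 - 6 = -3)
((28 + (-62 + 25)) + 46)/(387 + g(9)) = ((28 + (-62 + 25)) + 46)/(387 - 3) = ((28 - 37) + 46)/384 = (-9 + 46)*(1/384) = 37*(1/384) = 37/384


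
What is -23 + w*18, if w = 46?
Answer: 805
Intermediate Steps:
-23 + w*18 = -23 + 46*18 = -23 + 828 = 805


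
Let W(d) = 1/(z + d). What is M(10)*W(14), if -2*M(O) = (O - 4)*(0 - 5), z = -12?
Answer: 15/2 ≈ 7.5000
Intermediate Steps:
W(d) = 1/(-12 + d)
M(O) = -10 + 5*O/2 (M(O) = -(O - 4)*(0 - 5)/2 = -(-4 + O)*(-5)/2 = -(20 - 5*O)/2 = -10 + 5*O/2)
M(10)*W(14) = (-10 + (5/2)*10)/(-12 + 14) = (-10 + 25)/2 = 15*(½) = 15/2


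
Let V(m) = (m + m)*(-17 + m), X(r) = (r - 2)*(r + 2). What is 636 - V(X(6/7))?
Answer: 1209276/2401 ≈ 503.66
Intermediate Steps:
X(r) = (-2 + r)*(2 + r)
V(m) = 2*m*(-17 + m) (V(m) = (2*m)*(-17 + m) = 2*m*(-17 + m))
636 - V(X(6/7)) = 636 - 2*(-4 + (6/7)²)*(-17 + (-4 + (6/7)²)) = 636 - 2*(-4 + 36/49)*(-17 + (-4 + 36/49)) = 636 - 2*(-160)*(-17 - 160/49)/49 = 636 - 2*(-160)*(-993)/(49*49) = 636 - 1*317760/2401 = 636 - 317760/2401 = 1209276/2401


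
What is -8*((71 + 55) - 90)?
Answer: -288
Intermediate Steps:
-8*((71 + 55) - 90) = -8*(126 - 90) = -8*36 = -288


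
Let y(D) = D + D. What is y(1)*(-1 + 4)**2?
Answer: 18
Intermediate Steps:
y(D) = 2*D
y(1)*(-1 + 4)**2 = (2*1)*(-1 + 4)**2 = 2*3**2 = 2*9 = 18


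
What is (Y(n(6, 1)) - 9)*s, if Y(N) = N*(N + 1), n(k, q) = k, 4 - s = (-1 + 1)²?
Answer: 132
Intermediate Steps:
s = 4 (s = 4 - (-1 + 1)² = 4 - 1*0² = 4 - 1*0 = 4 + 0 = 4)
Y(N) = N*(1 + N)
(Y(n(6, 1)) - 9)*s = (6*(1 + 6) - 9)*4 = (6*7 - 9)*4 = (42 - 9)*4 = 33*4 = 132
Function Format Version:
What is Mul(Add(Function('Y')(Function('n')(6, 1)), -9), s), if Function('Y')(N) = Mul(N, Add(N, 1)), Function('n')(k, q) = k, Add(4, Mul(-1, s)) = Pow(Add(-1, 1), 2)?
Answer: 132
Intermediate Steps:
s = 4 (s = Add(4, Mul(-1, Pow(Add(-1, 1), 2))) = Add(4, Mul(-1, Pow(0, 2))) = Add(4, Mul(-1, 0)) = Add(4, 0) = 4)
Function('Y')(N) = Mul(N, Add(1, N))
Mul(Add(Function('Y')(Function('n')(6, 1)), -9), s) = Mul(Add(Mul(6, Add(1, 6)), -9), 4) = Mul(Add(Mul(6, 7), -9), 4) = Mul(Add(42, -9), 4) = Mul(33, 4) = 132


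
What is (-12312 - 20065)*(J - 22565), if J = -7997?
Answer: 989505874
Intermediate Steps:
(-12312 - 20065)*(J - 22565) = (-12312 - 20065)*(-7997 - 22565) = -32377*(-30562) = 989505874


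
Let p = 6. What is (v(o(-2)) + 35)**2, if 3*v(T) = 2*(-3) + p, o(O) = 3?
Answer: 1225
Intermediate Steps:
v(T) = 0 (v(T) = (2*(-3) + 6)/3 = (-6 + 6)/3 = (1/3)*0 = 0)
(v(o(-2)) + 35)**2 = (0 + 35)**2 = 35**2 = 1225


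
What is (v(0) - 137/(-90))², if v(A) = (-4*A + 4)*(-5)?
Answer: 2765569/8100 ≈ 341.43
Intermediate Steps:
v(A) = -20 + 20*A (v(A) = (4 - 4*A)*(-5) = -20 + 20*A)
(v(0) - 137/(-90))² = ((-20 + 20*0) - 137/(-90))² = ((-20 + 0) - 137*(-1/90))² = (-20 + 137/90)² = (-1663/90)² = 2765569/8100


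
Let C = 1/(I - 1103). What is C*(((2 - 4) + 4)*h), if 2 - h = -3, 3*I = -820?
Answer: -30/4129 ≈ -0.0072657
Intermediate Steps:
I = -820/3 (I = (⅓)*(-820) = -820/3 ≈ -273.33)
h = 5 (h = 2 - 1*(-3) = 2 + 3 = 5)
C = -3/4129 (C = 1/(-820/3 - 1103) = 1/(-4129/3) = -3/4129 ≈ -0.00072657)
C*(((2 - 4) + 4)*h) = -3*((2 - 4) + 4)*5/4129 = -3*(-2 + 4)*5/4129 = -6*5/4129 = -3/4129*10 = -30/4129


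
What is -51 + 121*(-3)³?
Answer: -3318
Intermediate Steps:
-51 + 121*(-3)³ = -51 + 121*(-27) = -51 - 3267 = -3318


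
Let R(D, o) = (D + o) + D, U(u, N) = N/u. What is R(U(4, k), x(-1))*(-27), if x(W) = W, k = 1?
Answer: 27/2 ≈ 13.500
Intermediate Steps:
R(D, o) = o + 2*D
R(U(4, k), x(-1))*(-27) = (-1 + 2*(1/4))*(-27) = (-1 + 2*(1*(¼)))*(-27) = (-1 + 2*(¼))*(-27) = (-1 + ½)*(-27) = -½*(-27) = 27/2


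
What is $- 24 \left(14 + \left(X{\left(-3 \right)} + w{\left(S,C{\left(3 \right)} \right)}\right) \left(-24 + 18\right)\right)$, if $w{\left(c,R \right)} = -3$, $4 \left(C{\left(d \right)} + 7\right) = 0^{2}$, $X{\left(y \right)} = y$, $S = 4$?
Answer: $-1200$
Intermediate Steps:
$C{\left(d \right)} = -7$ ($C{\left(d \right)} = -7 + \frac{0^{2}}{4} = -7 + \frac{1}{4} \cdot 0 = -7 + 0 = -7$)
$- 24 \left(14 + \left(X{\left(-3 \right)} + w{\left(S,C{\left(3 \right)} \right)}\right) \left(-24 + 18\right)\right) = - 24 \left(14 + \left(-3 - 3\right) \left(-24 + 18\right)\right) = - 24 \left(14 - -36\right) = - 24 \left(14 + 36\right) = \left(-24\right) 50 = -1200$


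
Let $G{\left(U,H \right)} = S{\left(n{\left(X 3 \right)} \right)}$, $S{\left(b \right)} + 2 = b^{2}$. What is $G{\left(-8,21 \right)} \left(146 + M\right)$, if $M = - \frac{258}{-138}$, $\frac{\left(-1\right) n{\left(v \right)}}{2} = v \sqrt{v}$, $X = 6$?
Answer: $\frac{79331726}{23} \approx 3.4492 \cdot 10^{6}$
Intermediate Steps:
$n{\left(v \right)} = - 2 v^{\frac{3}{2}}$ ($n{\left(v \right)} = - 2 v \sqrt{v} = - 2 v^{\frac{3}{2}}$)
$S{\left(b \right)} = -2 + b^{2}$
$G{\left(U,H \right)} = 23326$ ($G{\left(U,H \right)} = -2 + \left(- 2 \left(6 \cdot 3\right)^{\frac{3}{2}}\right)^{2} = -2 + \left(- 2 \cdot 18^{\frac{3}{2}}\right)^{2} = -2 + \left(- 2 \cdot 54 \sqrt{2}\right)^{2} = -2 + \left(- 108 \sqrt{2}\right)^{2} = -2 + 23328 = 23326$)
$M = \frac{43}{23}$ ($M = \left(-258\right) \left(- \frac{1}{138}\right) = \frac{43}{23} \approx 1.8696$)
$G{\left(-8,21 \right)} \left(146 + M\right) = 23326 \left(146 + \frac{43}{23}\right) = 23326 \cdot \frac{3401}{23} = \frac{79331726}{23}$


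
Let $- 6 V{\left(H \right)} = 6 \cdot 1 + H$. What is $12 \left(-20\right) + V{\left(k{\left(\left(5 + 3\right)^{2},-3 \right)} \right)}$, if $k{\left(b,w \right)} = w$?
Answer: $- \frac{481}{2} \approx -240.5$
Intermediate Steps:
$V{\left(H \right)} = -1 - \frac{H}{6}$ ($V{\left(H \right)} = - \frac{6 \cdot 1 + H}{6} = - \frac{6 + H}{6} = -1 - \frac{H}{6}$)
$12 \left(-20\right) + V{\left(k{\left(\left(5 + 3\right)^{2},-3 \right)} \right)} = 12 \left(-20\right) - \frac{1}{2} = -240 + \left(-1 + \frac{1}{2}\right) = -240 - \frac{1}{2} = - \frac{481}{2}$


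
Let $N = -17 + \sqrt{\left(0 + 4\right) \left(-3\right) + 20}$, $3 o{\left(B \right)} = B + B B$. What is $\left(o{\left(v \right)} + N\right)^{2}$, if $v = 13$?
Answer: $\frac{17233}{9} + \frac{524 \sqrt{2}}{3} \approx 2161.8$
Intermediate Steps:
$o{\left(B \right)} = \frac{B}{3} + \frac{B^{2}}{3}$ ($o{\left(B \right)} = \frac{B + B B}{3} = \frac{B + B^{2}}{3} = \frac{B}{3} + \frac{B^{2}}{3}$)
$N = -17 + 2 \sqrt{2}$ ($N = -17 + \sqrt{4 \left(-3\right) + 20} = -17 + \sqrt{-12 + 20} = -17 + \sqrt{8} = -17 + 2 \sqrt{2} \approx -14.172$)
$\left(o{\left(v \right)} + N\right)^{2} = \left(\frac{1}{3} \cdot 13 \left(1 + 13\right) - \left(17 - 2 \sqrt{2}\right)\right)^{2} = \left(\frac{1}{3} \cdot 13 \cdot 14 - \left(17 - 2 \sqrt{2}\right)\right)^{2} = \left(\frac{182}{3} - \left(17 - 2 \sqrt{2}\right)\right)^{2} = \left(\frac{131}{3} + 2 \sqrt{2}\right)^{2}$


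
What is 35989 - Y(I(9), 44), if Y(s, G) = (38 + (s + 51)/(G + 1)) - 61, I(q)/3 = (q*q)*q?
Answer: 539434/15 ≈ 35962.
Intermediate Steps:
I(q) = 3*q³ (I(q) = 3*((q*q)*q) = 3*(q²*q) = 3*q³)
Y(s, G) = -23 + (51 + s)/(1 + G) (Y(s, G) = (38 + (51 + s)/(1 + G)) - 61 = -23 + (51 + s)/(1 + G))
35989 - Y(I(9), 44) = 35989 - (28 + 3*9³ - 23*44)/(1 + 44) = 35989 - (28 + 3*729 - 1012)/45 = 35989 - (28 + 2187 - 1012)/45 = 35989 - 1203/45 = 35989 - 1*401/15 = 35989 - 401/15 = 539434/15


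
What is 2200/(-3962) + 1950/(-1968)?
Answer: -1004625/649768 ≈ -1.5461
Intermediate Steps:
2200/(-3962) + 1950/(-1968) = 2200*(-1/3962) + 1950*(-1/1968) = -1100/1981 - 325/328 = -1004625/649768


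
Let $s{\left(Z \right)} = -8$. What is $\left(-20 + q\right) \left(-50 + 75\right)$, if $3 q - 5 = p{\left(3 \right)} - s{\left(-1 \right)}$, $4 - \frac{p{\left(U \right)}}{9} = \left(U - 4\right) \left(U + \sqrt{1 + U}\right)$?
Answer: $\frac{850}{3} \approx 283.33$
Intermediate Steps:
$p{\left(U \right)} = 36 - 9 \left(-4 + U\right) \left(U + \sqrt{1 + U}\right)$ ($p{\left(U \right)} = 36 - 9 \left(U - 4\right) \left(U + \sqrt{1 + U}\right) = 36 - 9 \left(-4 + U\right) \left(U + \sqrt{1 + U}\right)$)
$q = \frac{94}{3}$ ($q = \frac{5}{3} + \frac{\left(36 - 9 \cdot 3^{2} + 36 \cdot 3 + 36 \sqrt{1 + 3} - 27 \sqrt{1 + 3}\right) - -8}{3} = \frac{5}{3} + \frac{\left(36 - 81 + 108 + 36 \sqrt{4} - 27 \sqrt{4}\right) + 8}{3} = \frac{5}{3} + \frac{\left(36 - 81 + 108 + 36 \cdot 2 - 27 \cdot 2\right) + 8}{3} = \frac{5}{3} + \frac{\left(36 - 81 + 108 + 72 - 54\right) + 8}{3} = \frac{5}{3} + \frac{81 + 8}{3} = \frac{5}{3} + \frac{1}{3} \cdot 89 = \frac{5}{3} + \frac{89}{3} = \frac{94}{3} \approx 31.333$)
$\left(-20 + q\right) \left(-50 + 75\right) = \left(-20 + \frac{94}{3}\right) \left(-50 + 75\right) = \frac{34}{3} \cdot 25 = \frac{850}{3}$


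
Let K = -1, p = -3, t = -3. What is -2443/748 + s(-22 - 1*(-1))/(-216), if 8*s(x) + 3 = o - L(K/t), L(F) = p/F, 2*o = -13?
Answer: -2110565/646272 ≈ -3.2658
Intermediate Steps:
o = -13/2 (o = (½)*(-13) = -13/2 ≈ -6.5000)
L(F) = -3/F
s(x) = -1/16 (s(x) = -3/8 + (-13/2 - (-3)/((-1/(-3))))/8 = -3/8 + (-13/2 - (-3)/((-1*(-⅓))))/8 = -3/8 + (-13/2 - (-3)/⅓)/8 = -3/8 + (-13/2 - (-3)*3)/8 = -3/8 + (-13/2 - 1*(-9))/8 = -3/8 + (-13/2 + 9)/8 = -3/8 + (⅛)*(5/2) = -3/8 + 5/16 = -1/16)
-2443/748 + s(-22 - 1*(-1))/(-216) = -2443/748 - 1/16/(-216) = -2443*1/748 - 1/16*(-1/216) = -2443/748 + 1/3456 = -2110565/646272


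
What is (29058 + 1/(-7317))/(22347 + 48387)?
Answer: 212617385/517560678 ≈ 0.41081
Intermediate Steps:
(29058 + 1/(-7317))/(22347 + 48387) = (29058 - 1/7317)/70734 = (212617385/7317)*(1/70734) = 212617385/517560678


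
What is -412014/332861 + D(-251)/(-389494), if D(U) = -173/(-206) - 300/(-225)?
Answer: -99175221238411/80122069922412 ≈ -1.2378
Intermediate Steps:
D(U) = 1343/618 (D(U) = -173*(-1/206) - 300*(-1/225) = 173/206 + 4/3 = 1343/618)
-412014/332861 + D(-251)/(-389494) = -412014/332861 + (1343/618)/(-389494) = -412014*1/332861 + (1343/618)*(-1/389494) = -412014/332861 - 1343/240707292 = -99175221238411/80122069922412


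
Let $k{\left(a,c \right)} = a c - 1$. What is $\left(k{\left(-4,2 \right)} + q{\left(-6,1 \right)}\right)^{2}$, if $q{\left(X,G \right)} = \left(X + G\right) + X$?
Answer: $400$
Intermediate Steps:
$k{\left(a,c \right)} = -1 + a c$
$q{\left(X,G \right)} = G + 2 X$ ($q{\left(X,G \right)} = \left(G + X\right) + X = G + 2 X$)
$\left(k{\left(-4,2 \right)} + q{\left(-6,1 \right)}\right)^{2} = \left(\left(-1 - 8\right) + \left(1 + 2 \left(-6\right)\right)\right)^{2} = \left(\left(-1 - 8\right) + \left(1 - 12\right)\right)^{2} = \left(-9 - 11\right)^{2} = \left(-20\right)^{2} = 400$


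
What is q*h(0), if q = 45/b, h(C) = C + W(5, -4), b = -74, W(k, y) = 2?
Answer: -45/37 ≈ -1.2162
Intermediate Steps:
h(C) = 2 + C (h(C) = C + 2 = 2 + C)
q = -45/74 (q = 45/(-74) = 45*(-1/74) = -45/74 ≈ -0.60811)
q*h(0) = -45*(2 + 0)/74 = -45/74*2 = -45/37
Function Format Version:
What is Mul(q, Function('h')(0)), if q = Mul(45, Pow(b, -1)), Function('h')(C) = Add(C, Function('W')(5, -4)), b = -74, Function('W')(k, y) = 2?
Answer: Rational(-45, 37) ≈ -1.2162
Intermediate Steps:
Function('h')(C) = Add(2, C) (Function('h')(C) = Add(C, 2) = Add(2, C))
q = Rational(-45, 74) (q = Mul(45, Pow(-74, -1)) = Mul(45, Rational(-1, 74)) = Rational(-45, 74) ≈ -0.60811)
Mul(q, Function('h')(0)) = Mul(Rational(-45, 74), Add(2, 0)) = Mul(Rational(-45, 74), 2) = Rational(-45, 37)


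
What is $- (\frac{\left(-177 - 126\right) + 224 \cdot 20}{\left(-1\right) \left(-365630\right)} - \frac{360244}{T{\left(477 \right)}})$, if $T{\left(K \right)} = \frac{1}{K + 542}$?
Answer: $\frac{134218617976503}{365630} \approx 3.6709 \cdot 10^{8}$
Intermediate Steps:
$T{\left(K \right)} = \frac{1}{542 + K}$
$- (\frac{\left(-177 - 126\right) + 224 \cdot 20}{\left(-1\right) \left(-365630\right)} - \frac{360244}{T{\left(477 \right)}}) = - (\frac{\left(-177 - 126\right) + 224 \cdot 20}{\left(-1\right) \left(-365630\right)} - \frac{360244}{\frac{1}{542 + 477}}) = - (\frac{-303 + 4480}{365630} - \frac{360244}{\frac{1}{1019}}) = - (4177 \cdot \frac{1}{365630} - 360244 \frac{1}{\frac{1}{1019}}) = - (\frac{4177}{365630} - 367088636) = \left(-1\right) \left(- \frac{134218617976503}{365630}\right) = \frac{134218617976503}{365630}$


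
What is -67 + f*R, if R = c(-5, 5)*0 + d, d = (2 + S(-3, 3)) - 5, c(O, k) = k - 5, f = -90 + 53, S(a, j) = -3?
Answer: 155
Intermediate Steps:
f = -37
c(O, k) = -5 + k
d = -6 (d = (2 - 3) - 5 = -1 - 5 = -6)
R = -6 (R = (-5 + 5)*0 - 6 = 0*0 - 6 = 0 - 6 = -6)
-67 + f*R = -67 - 37*(-6) = -67 + 222 = 155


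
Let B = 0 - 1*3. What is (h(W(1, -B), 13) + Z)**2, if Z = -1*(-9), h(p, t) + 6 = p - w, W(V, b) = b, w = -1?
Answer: 49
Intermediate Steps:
B = -3 (B = 0 - 3 = -3)
h(p, t) = -5 + p (h(p, t) = -6 + (p - 1*(-1)) = -6 + (p + 1) = -6 + (1 + p) = -5 + p)
Z = 9
(h(W(1, -B), 13) + Z)**2 = ((-5 - 1*(-3)) + 9)**2 = ((-5 + 3) + 9)**2 = (-2 + 9)**2 = 7**2 = 49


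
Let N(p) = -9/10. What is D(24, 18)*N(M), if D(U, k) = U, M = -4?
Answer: -108/5 ≈ -21.600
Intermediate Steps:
N(p) = -9/10 (N(p) = -9*⅒ = -9/10)
D(24, 18)*N(M) = 24*(-9/10) = -108/5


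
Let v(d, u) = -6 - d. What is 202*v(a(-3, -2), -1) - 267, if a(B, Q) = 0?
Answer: -1479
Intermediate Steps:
202*v(a(-3, -2), -1) - 267 = 202*(-6 - 1*0) - 267 = 202*(-6 + 0) - 267 = 202*(-6) - 267 = -1212 - 267 = -1479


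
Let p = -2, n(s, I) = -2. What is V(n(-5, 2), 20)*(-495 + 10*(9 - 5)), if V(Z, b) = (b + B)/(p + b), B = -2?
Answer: -455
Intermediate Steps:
V(Z, b) = 1 (V(Z, b) = (b - 2)/(-2 + b) = (-2 + b)/(-2 + b) = 1)
V(n(-5, 2), 20)*(-495 + 10*(9 - 5)) = 1*(-495 + 10*(9 - 5)) = 1*(-495 + 10*4) = 1*(-495 + 40) = 1*(-455) = -455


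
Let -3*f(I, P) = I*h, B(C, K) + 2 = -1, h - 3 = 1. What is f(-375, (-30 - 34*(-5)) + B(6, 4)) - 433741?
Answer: -433241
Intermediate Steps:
h = 4 (h = 3 + 1 = 4)
B(C, K) = -3 (B(C, K) = -2 - 1 = -3)
f(I, P) = -4*I/3 (f(I, P) = -I*4/3 = -4*I/3)
f(-375, (-30 - 34*(-5)) + B(6, 4)) - 433741 = -4/3*(-375) - 433741 = 500 - 433741 = -433241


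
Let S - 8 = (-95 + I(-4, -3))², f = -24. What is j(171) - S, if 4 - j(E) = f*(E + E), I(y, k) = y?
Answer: -1597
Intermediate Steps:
j(E) = 4 + 48*E (j(E) = 4 - (-24)*(E + E) = 4 - (-24)*2*E = 4 - (-48)*E = 4 + 48*E)
S = 9809 (S = 8 + (-95 - 4)² = 8 + (-99)² = 8 + 9801 = 9809)
j(171) - S = (4 + 48*171) - 1*9809 = (4 + 8208) - 9809 = 8212 - 9809 = -1597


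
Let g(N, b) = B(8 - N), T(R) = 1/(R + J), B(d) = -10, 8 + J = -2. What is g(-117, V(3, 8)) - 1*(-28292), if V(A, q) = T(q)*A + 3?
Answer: 28282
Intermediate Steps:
J = -10 (J = -8 - 2 = -10)
T(R) = 1/(-10 + R) (T(R) = 1/(R - 10) = 1/(-10 + R))
V(A, q) = 3 + A/(-10 + q) (V(A, q) = A/(-10 + q) + 3 = 3 + A/(-10 + q))
g(N, b) = -10
g(-117, V(3, 8)) - 1*(-28292) = -10 - 1*(-28292) = -10 + 28292 = 28282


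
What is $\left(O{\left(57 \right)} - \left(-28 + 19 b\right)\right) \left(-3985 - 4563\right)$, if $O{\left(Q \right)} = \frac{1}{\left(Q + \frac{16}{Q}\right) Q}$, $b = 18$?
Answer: $\frac{8763486532}{3265} \approx 2.6841 \cdot 10^{6}$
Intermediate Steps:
$O{\left(Q \right)} = \frac{1}{Q \left(Q + \frac{16}{Q}\right)}$
$\left(O{\left(57 \right)} - \left(-28 + 19 b\right)\right) \left(-3985 - 4563\right) = \left(\frac{1}{16 + 57^{2}} + \left(28 - 342\right)\right) \left(-3985 - 4563\right) = \left(\frac{1}{16 + 3249} + \left(28 - 342\right)\right) \left(-8548\right) = \left(\frac{1}{3265} - 314\right) \left(-8548\right) = \left(- \frac{1025209}{3265}\right) \left(-8548\right) = \frac{8763486532}{3265}$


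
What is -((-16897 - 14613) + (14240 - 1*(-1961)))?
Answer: 15309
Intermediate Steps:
-((-16897 - 14613) + (14240 - 1*(-1961))) = -(-31510 + (14240 + 1961)) = -(-31510 + 16201) = -1*(-15309) = 15309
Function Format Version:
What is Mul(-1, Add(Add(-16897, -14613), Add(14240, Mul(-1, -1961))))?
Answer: 15309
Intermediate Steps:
Mul(-1, Add(Add(-16897, -14613), Add(14240, Mul(-1, -1961)))) = Mul(-1, Add(-31510, Add(14240, 1961))) = Mul(-1, Add(-31510, 16201)) = Mul(-1, -15309) = 15309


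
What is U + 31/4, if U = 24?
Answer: 127/4 ≈ 31.750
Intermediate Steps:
U + 31/4 = 24 + 31/4 = 127/4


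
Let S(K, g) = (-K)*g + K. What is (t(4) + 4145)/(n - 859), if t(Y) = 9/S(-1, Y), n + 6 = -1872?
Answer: -244/161 ≈ -1.5155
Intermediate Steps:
n = -1878 (n = -6 - 1872 = -1878)
S(K, g) = K - K*g (S(K, g) = -K*g + K = K - K*g)
t(Y) = 9/(-1 + Y) (t(Y) = 9/((-(1 - Y))) = 9/(-1 + Y))
(t(4) + 4145)/(n - 859) = (9/(-1 + 4) + 4145)/(-1878 - 859) = (9/3 + 4145)/(-2737) = (9*(1/3) + 4145)*(-1/2737) = (3 + 4145)*(-1/2737) = 4148*(-1/2737) = -244/161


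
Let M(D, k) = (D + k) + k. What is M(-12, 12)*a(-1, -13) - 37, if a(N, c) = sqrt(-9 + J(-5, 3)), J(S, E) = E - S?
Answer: -37 + 12*I ≈ -37.0 + 12.0*I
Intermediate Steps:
a(N, c) = I (a(N, c) = sqrt(-9 + (3 - 1*(-5))) = sqrt(-9 + (3 + 5)) = sqrt(-9 + 8) = sqrt(-1) = I)
M(D, k) = D + 2*k
M(-12, 12)*a(-1, -13) - 37 = (-12 + 2*12)*I - 37 = (-12 + 24)*I - 37 = 12*I - 37 = -37 + 12*I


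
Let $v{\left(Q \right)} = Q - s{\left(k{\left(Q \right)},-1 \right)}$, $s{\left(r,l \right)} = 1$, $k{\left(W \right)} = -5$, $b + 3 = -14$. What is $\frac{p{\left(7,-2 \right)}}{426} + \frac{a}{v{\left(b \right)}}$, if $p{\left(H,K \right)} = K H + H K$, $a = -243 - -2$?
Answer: $\frac{17027}{1278} \approx 13.323$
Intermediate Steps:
$b = -17$ ($b = -3 - 14 = -17$)
$a = -241$ ($a = -243 + 2 = -241$)
$p{\left(H,K \right)} = 2 H K$ ($p{\left(H,K \right)} = H K + H K = 2 H K$)
$v{\left(Q \right)} = -1 + Q$ ($v{\left(Q \right)} = Q - 1 = -1 + Q$)
$\frac{p{\left(7,-2 \right)}}{426} + \frac{a}{v{\left(b \right)}} = \frac{2 \cdot 7 \left(-2\right)}{426} - \frac{241}{-1 - 17} = \left(-28\right) \frac{1}{426} - \frac{241}{-18} = - \frac{14}{213} - - \frac{241}{18} = - \frac{14}{213} + \frac{241}{18} = \frac{17027}{1278}$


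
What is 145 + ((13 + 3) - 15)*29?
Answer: 174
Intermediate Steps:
145 + ((13 + 3) - 15)*29 = 145 + (16 - 15)*29 = 145 + 1*29 = 145 + 29 = 174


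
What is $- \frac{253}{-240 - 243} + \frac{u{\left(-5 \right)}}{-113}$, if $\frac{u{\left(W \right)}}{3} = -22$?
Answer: $\frac{2629}{2373} \approx 1.1079$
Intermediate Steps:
$u{\left(W \right)} = -66$ ($u{\left(W \right)} = 3 \left(-22\right) = -66$)
$- \frac{253}{-240 - 243} + \frac{u{\left(-5 \right)}}{-113} = - \frac{253}{-240 - 243} - \frac{66}{-113} = - \frac{253}{-240 - 243} - - \frac{66}{113} = - \frac{253}{-483} + \frac{66}{113} = \left(-253\right) \left(- \frac{1}{483}\right) + \frac{66}{113} = \frac{11}{21} + \frac{66}{113} = \frac{2629}{2373}$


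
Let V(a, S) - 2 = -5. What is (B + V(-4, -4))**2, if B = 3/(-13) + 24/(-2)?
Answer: 39204/169 ≈ 231.98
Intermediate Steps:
V(a, S) = -3 (V(a, S) = 2 - 5 = -3)
B = -159/13 (B = 3*(-1/13) + 24*(-1/2) = -3/13 - 12 = -159/13 ≈ -12.231)
(B + V(-4, -4))**2 = (-159/13 - 3)**2 = (-198/13)**2 = 39204/169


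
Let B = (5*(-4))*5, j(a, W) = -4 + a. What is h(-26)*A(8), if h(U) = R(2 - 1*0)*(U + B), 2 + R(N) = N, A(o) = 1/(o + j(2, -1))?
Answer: 0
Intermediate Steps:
A(o) = 1/(-2 + o) (A(o) = 1/(o + (-4 + 2)) = 1/(o - 2) = 1/(-2 + o))
R(N) = -2 + N
B = -100 (B = -20*5 = -100)
h(U) = 0 (h(U) = (-2 + (2 - 1*0))*(U - 100) = (-2 + (2 + 0))*(-100 + U) = (-2 + 2)*(-100 + U) = 0*(-100 + U) = 0)
h(-26)*A(8) = 0/(-2 + 8) = 0/6 = 0*(1/6) = 0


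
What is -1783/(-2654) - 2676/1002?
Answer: -885923/443218 ≈ -1.9988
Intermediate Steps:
-1783/(-2654) - 2676/1002 = -1783*(-1/2654) - 2676*1/1002 = 1783/2654 - 446/167 = -885923/443218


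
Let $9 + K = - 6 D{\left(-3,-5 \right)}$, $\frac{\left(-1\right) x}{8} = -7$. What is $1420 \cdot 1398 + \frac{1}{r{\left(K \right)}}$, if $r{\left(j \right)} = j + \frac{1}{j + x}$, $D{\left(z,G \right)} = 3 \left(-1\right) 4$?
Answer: $\frac{14884729799}{7498} \approx 1.9852 \cdot 10^{6}$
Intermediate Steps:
$x = 56$ ($x = \left(-8\right) \left(-7\right) = 56$)
$D{\left(z,G \right)} = -12$ ($D{\left(z,G \right)} = \left(-3\right) 4 = -12$)
$K = 63$ ($K = -9 - -72 = -9 + 72 = 63$)
$r{\left(j \right)} = j + \frac{1}{56 + j}$ ($r{\left(j \right)} = j + \frac{1}{j + 56} = j + \frac{1}{56 + j}$)
$1420 \cdot 1398 + \frac{1}{r{\left(K \right)}} = 1420 \cdot 1398 + \frac{1}{\frac{1}{56 + 63} \left(1 + 63^{2} + 56 \cdot 63\right)} = 1985160 + \frac{1}{\frac{1}{119} \left(1 + 3969 + 3528\right)} = 1985160 + \frac{1}{\frac{1}{119} \cdot 7498} = 1985160 + \frac{1}{\frac{7498}{119}} = 1985160 + \frac{119}{7498} = \frac{14884729799}{7498}$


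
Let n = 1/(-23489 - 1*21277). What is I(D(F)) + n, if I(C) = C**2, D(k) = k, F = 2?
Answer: 179063/44766 ≈ 4.0000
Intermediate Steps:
n = -1/44766 (n = 1/(-23489 - 21277) = 1/(-44766) = -1/44766 ≈ -2.2338e-5)
I(D(F)) + n = 2**2 - 1/44766 = 4 - 1/44766 = 179063/44766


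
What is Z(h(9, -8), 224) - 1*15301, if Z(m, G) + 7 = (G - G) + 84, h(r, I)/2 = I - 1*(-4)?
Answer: -15224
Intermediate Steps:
h(r, I) = 8 + 2*I (h(r, I) = 2*(I - 1*(-4)) = 2*(I + 4) = 2*(4 + I) = 8 + 2*I)
Z(m, G) = 77 (Z(m, G) = -7 + ((G - G) + 84) = -7 + (0 + 84) = -7 + 84 = 77)
Z(h(9, -8), 224) - 1*15301 = 77 - 1*15301 = 77 - 15301 = -15224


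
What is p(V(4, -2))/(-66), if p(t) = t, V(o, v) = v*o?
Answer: 4/33 ≈ 0.12121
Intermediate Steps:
V(o, v) = o*v
p(V(4, -2))/(-66) = (4*(-2))/(-66) = -8*(-1/66) = 4/33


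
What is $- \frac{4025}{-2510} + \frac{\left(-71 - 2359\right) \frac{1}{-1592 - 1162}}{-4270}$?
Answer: $\frac{2921371}{1822009} \approx 1.6034$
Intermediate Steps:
$- \frac{4025}{-2510} + \frac{\left(-71 - 2359\right) \frac{1}{-1592 - 1162}}{-4270} = \left(-4025\right) \left(- \frac{1}{2510}\right) + - \frac{2430}{-2754} \left(- \frac{1}{4270}\right) = \frac{805}{502} + \left(-2430\right) \left(- \frac{1}{2754}\right) \left(- \frac{1}{4270}\right) = \frac{805}{502} + \frac{15}{17} \left(- \frac{1}{4270}\right) = \frac{805}{502} - \frac{3}{14518} = \frac{2921371}{1822009}$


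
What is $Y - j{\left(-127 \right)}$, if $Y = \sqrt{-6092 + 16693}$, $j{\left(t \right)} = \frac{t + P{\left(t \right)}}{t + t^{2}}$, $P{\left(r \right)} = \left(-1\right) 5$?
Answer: $\frac{22}{2667} + \sqrt{10601} \approx 102.97$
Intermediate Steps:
$P{\left(r \right)} = -5$
$j{\left(t \right)} = \frac{-5 + t}{t + t^{2}}$ ($j{\left(t \right)} = \frac{t - 5}{t + t^{2}} = \frac{-5 + t}{t + t^{2}}$)
$Y = \sqrt{10601} \approx 102.96$
$Y - j{\left(-127 \right)} = \sqrt{10601} - \frac{-5 - 127}{\left(-127\right) \left(1 - 127\right)} = \sqrt{10601} - \left(- \frac{1}{127}\right) \frac{1}{-126} \left(-132\right) = \sqrt{10601} - \left(- \frac{1}{127}\right) \left(- \frac{1}{126}\right) \left(-132\right) = \sqrt{10601} - - \frac{22}{2667} = \sqrt{10601} + \frac{22}{2667} = \frac{22}{2667} + \sqrt{10601}$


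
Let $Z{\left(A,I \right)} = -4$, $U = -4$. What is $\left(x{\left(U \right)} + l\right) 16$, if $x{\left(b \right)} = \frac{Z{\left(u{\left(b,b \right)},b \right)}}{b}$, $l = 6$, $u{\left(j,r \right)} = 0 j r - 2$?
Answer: $112$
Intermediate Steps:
$u{\left(j,r \right)} = -2$ ($u{\left(j,r \right)} = 0 r - 2 = 0 - 2 = -2$)
$x{\left(b \right)} = - \frac{4}{b}$
$\left(x{\left(U \right)} + l\right) 16 = \left(- \frac{4}{-4} + 6\right) 16 = \left(\left(-4\right) \left(- \frac{1}{4}\right) + 6\right) 16 = \left(1 + 6\right) 16 = 7 \cdot 16 = 112$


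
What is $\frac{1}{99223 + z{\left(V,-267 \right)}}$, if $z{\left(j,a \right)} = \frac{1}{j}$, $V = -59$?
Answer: $\frac{59}{5854156} \approx 1.0078 \cdot 10^{-5}$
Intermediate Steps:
$\frac{1}{99223 + z{\left(V,-267 \right)}} = \frac{1}{99223 + \frac{1}{-59}} = \frac{1}{99223 - \frac{1}{59}} = \frac{1}{\frac{5854156}{59}} = \frac{59}{5854156}$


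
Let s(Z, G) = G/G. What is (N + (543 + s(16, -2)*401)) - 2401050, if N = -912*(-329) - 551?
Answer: -2100609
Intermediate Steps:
s(Z, G) = 1
N = 299497 (N = 300048 - 551 = 299497)
(N + (543 + s(16, -2)*401)) - 2401050 = (299497 + (543 + 1*401)) - 2401050 = (299497 + (543 + 401)) - 2401050 = (299497 + 944) - 2401050 = 300441 - 2401050 = -2100609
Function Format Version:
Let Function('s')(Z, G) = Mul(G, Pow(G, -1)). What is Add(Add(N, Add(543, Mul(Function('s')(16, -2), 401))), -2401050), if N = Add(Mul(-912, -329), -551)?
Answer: -2100609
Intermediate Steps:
Function('s')(Z, G) = 1
N = 299497 (N = Add(300048, -551) = 299497)
Add(Add(N, Add(543, Mul(Function('s')(16, -2), 401))), -2401050) = Add(Add(299497, Add(543, Mul(1, 401))), -2401050) = Add(Add(299497, Add(543, 401)), -2401050) = Add(Add(299497, 944), -2401050) = Add(300441, -2401050) = -2100609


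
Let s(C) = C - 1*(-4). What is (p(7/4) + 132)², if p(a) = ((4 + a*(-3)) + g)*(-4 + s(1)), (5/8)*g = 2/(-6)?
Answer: 61042969/3600 ≈ 16956.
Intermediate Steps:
s(C) = 4 + C (s(C) = C + 4 = 4 + C)
g = -8/15 (g = 8*(2/(-6))/5 = 8*(2*(-⅙))/5 = (8/5)*(-⅓) = -8/15 ≈ -0.53333)
p(a) = 52/15 - 3*a (p(a) = ((4 + a*(-3)) - 8/15)*(-4 + (4 + 1)) = ((4 - 3*a) - 8/15)*(-4 + 5) = (52/15 - 3*a)*1 = 52/15 - 3*a)
(p(7/4) + 132)² = ((52/15 - 21/4) + 132)² = (-107/60 + 132)² = (7813/60)² = 61042969/3600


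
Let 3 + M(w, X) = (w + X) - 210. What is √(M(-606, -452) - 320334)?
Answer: I*√321605 ≈ 567.1*I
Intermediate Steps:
M(w, X) = -213 + X + w (M(w, X) = -3 + ((w + X) - 210) = -3 + ((X + w) - 210) = -3 + (-210 + X + w) = -213 + X + w)
√(M(-606, -452) - 320334) = √((-213 - 452 - 606) - 320334) = √(-1271 - 320334) = √(-321605) = I*√321605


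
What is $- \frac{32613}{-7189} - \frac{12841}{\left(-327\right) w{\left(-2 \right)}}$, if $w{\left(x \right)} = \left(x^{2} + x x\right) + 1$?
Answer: $\frac{26899144}{3022461} \approx 8.8997$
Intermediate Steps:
$w{\left(x \right)} = 1 + 2 x^{2}$ ($w{\left(x \right)} = \left(x^{2} + x^{2}\right) + 1 = 2 x^{2} + 1 = 1 + 2 x^{2}$)
$- \frac{32613}{-7189} - \frac{12841}{\left(-327\right) w{\left(-2 \right)}} = - \frac{32613}{-7189} - \frac{12841}{\left(-327\right) \left(1 + 2 \left(-2\right)^{2}\right)} = \left(-32613\right) \left(- \frac{1}{7189}\right) - \frac{12841}{\left(-327\right) \left(1 + 2 \cdot 4\right)} = \frac{4659}{1027} - \frac{12841}{\left(-327\right) \left(1 + 8\right)} = \frac{4659}{1027} - \frac{12841}{\left(-327\right) 9} = \frac{4659}{1027} - \frac{12841}{-2943} = \frac{4659}{1027} - - \frac{12841}{2943} = \frac{4659}{1027} + \frac{12841}{2943} = \frac{26899144}{3022461}$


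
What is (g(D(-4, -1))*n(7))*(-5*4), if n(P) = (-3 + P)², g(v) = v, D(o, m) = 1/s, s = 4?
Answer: -80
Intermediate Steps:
D(o, m) = ¼ (D(o, m) = 1/4 = 1*(¼) = ¼)
(g(D(-4, -1))*n(7))*(-5*4) = ((-3 + 7)²/4)*(-5*4) = ((¼)*4²)*(-20) = ((¼)*16)*(-20) = 4*(-20) = -80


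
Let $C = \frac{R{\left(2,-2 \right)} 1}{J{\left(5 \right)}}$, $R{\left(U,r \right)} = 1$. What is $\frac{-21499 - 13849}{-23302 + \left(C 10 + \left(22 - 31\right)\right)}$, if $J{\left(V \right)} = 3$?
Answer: $\frac{106044}{69923} \approx 1.5166$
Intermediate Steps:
$C = \frac{1}{3}$ ($C = \frac{1 \cdot 1}{3} = 1 \cdot \frac{1}{3} = \frac{1}{3} \approx 0.33333$)
$\frac{-21499 - 13849}{-23302 + \left(C 10 + \left(22 - 31\right)\right)} = \frac{-21499 - 13849}{-23302 + \left(\frac{1}{3} \cdot 10 + \left(22 - 31\right)\right)} = - \frac{35348}{-23302 + \left(\frac{10}{3} - 9\right)} = - \frac{35348}{-23302 - \frac{17}{3}} = - \frac{35348}{- \frac{69923}{3}} = \left(-35348\right) \left(- \frac{3}{69923}\right) = \frac{106044}{69923}$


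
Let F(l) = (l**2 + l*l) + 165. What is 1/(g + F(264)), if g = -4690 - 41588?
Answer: 1/93279 ≈ 1.0721e-5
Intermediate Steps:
g = -46278
F(l) = 165 + 2*l**2 (F(l) = (l**2 + l**2) + 165 = 2*l**2 + 165 = 165 + 2*l**2)
1/(g + F(264)) = 1/(-46278 + (165 + 2*264**2)) = 1/(-46278 + (165 + 2*69696)) = 1/(-46278 + (165 + 139392)) = 1/(-46278 + 139557) = 1/93279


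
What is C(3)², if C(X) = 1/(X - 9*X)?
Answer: 1/576 ≈ 0.0017361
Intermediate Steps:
C(X) = -1/(8*X) (C(X) = 1/(-8*X) = -1/(8*X))
C(3)² = (-⅛/3)² = (-⅛*⅓)² = (-1/24)² = 1/576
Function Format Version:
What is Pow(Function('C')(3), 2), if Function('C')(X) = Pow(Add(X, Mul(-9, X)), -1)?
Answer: Rational(1, 576) ≈ 0.0017361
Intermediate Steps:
Function('C')(X) = Mul(Rational(-1, 8), Pow(X, -1)) (Function('C')(X) = Pow(Mul(-8, X), -1) = Mul(Rational(-1, 8), Pow(X, -1)))
Pow(Function('C')(3), 2) = Pow(Mul(Rational(-1, 8), Pow(3, -1)), 2) = Pow(Mul(Rational(-1, 8), Rational(1, 3)), 2) = Pow(Rational(-1, 24), 2) = Rational(1, 576)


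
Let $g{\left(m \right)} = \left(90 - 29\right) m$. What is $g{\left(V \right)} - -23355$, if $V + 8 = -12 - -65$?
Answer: $26100$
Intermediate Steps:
$V = 45$ ($V = -8 - -53 = -8 + \left(-12 + 65\right) = -8 + 53 = 45$)
$g{\left(m \right)} = 61 m$
$g{\left(V \right)} - -23355 = 61 \cdot 45 - -23355 = 2745 + 23355 = 26100$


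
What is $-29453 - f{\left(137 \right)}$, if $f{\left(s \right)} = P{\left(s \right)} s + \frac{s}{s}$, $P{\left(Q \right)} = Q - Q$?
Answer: $-29454$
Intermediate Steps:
$P{\left(Q \right)} = 0$
$f{\left(s \right)} = 1$ ($f{\left(s \right)} = 0 s + \frac{s}{s} = 0 + 1 = 1$)
$-29453 - f{\left(137 \right)} = -29453 - 1 = -29454$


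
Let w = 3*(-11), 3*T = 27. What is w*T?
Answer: -297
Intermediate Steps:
T = 9 (T = (⅓)*27 = 9)
w = -33
w*T = -33*9 = -297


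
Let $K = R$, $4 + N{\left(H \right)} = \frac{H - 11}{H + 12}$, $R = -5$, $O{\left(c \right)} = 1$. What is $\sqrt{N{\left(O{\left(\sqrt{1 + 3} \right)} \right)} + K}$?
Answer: $\frac{i \sqrt{1651}}{13} \approx 3.1256 i$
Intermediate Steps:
$N{\left(H \right)} = -4 + \frac{-11 + H}{12 + H}$ ($N{\left(H \right)} = -4 + \frac{H - 11}{H + 12} = -4 + \frac{-11 + H}{12 + H}$)
$K = -5$
$\sqrt{N{\left(O{\left(\sqrt{1 + 3} \right)} \right)} + K} = \sqrt{\frac{-59 - 3}{12 + 1} - 5} = \sqrt{\frac{-59 - 3}{13} - 5} = \sqrt{\frac{1}{13} \left(-62\right) - 5} = \sqrt{- \frac{62}{13} - 5} = \sqrt{- \frac{127}{13}} = \frac{i \sqrt{1651}}{13}$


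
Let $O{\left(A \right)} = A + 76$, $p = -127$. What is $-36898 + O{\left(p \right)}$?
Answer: $-36949$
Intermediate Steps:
$O{\left(A \right)} = 76 + A$
$-36898 + O{\left(p \right)} = -36898 + \left(76 - 127\right) = -36898 - 51 = -36949$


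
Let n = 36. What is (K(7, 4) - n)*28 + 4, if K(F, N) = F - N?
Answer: -920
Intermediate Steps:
(K(7, 4) - n)*28 + 4 = ((7 - 1*4) - 1*36)*28 + 4 = ((7 - 4) - 36)*28 + 4 = (3 - 36)*28 + 4 = -33*28 + 4 = -924 + 4 = -920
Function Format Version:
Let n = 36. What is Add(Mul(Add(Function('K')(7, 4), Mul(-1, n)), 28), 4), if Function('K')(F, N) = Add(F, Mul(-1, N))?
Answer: -920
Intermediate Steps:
Add(Mul(Add(Function('K')(7, 4), Mul(-1, n)), 28), 4) = Add(Mul(Add(Add(7, Mul(-1, 4)), Mul(-1, 36)), 28), 4) = Add(Mul(Add(Add(7, -4), -36), 28), 4) = Add(Mul(Add(3, -36), 28), 4) = Add(Mul(-33, 28), 4) = Add(-924, 4) = -920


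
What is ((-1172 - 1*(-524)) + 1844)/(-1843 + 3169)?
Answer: 46/51 ≈ 0.90196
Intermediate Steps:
((-1172 - 1*(-524)) + 1844)/(-1843 + 3169) = ((-1172 + 524) + 1844)/1326 = (-648 + 1844)*(1/1326) = 1196*(1/1326) = 46/51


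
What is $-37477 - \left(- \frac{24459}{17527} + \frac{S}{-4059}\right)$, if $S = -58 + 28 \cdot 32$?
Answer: $- \frac{2666078252654}{71142093} \approx -37475.0$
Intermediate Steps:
$S = 838$ ($S = -58 + 896 = 838$)
$-37477 - \left(- \frac{24459}{17527} + \frac{S}{-4059}\right) = -37477 - \left(- \frac{24459}{17527} + \frac{838}{-4059}\right) = -37477 - \left(\left(-24459\right) \frac{1}{17527} + 838 \left(- \frac{1}{4059}\right)\right) = -37477 - \left(- \frac{24459}{17527} - \frac{838}{4059}\right) = -37477 - - \frac{113966707}{71142093} = -37477 + \frac{113966707}{71142093} = - \frac{2666078252654}{71142093}$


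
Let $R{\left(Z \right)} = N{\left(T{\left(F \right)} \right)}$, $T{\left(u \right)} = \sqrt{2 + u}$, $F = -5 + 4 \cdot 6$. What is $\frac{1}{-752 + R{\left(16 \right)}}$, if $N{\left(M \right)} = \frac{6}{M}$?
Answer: $- \frac{1316}{989629} - \frac{\sqrt{21}}{1979258} \approx -0.0013321$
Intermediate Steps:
$F = 19$ ($F = -5 + 24 = 19$)
$R{\left(Z \right)} = \frac{2 \sqrt{21}}{7}$ ($R{\left(Z \right)} = \frac{6}{\sqrt{2 + 19}} = \frac{6}{\sqrt{21}} = 6 \frac{\sqrt{21}}{21} = \frac{2 \sqrt{21}}{7}$)
$\frac{1}{-752 + R{\left(16 \right)}} = \frac{1}{-752 + \frac{2 \sqrt{21}}{7}}$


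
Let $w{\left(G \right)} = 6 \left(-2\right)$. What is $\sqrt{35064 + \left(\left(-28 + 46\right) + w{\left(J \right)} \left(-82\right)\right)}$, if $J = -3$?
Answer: $\sqrt{36066} \approx 189.91$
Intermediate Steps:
$w{\left(G \right)} = -12$
$\sqrt{35064 + \left(\left(-28 + 46\right) + w{\left(J \right)} \left(-82\right)\right)} = \sqrt{35064 + \left(\left(-28 + 46\right) - -984\right)} = \sqrt{35064 + \left(18 + 984\right)} = \sqrt{35064 + 1002} = \sqrt{36066}$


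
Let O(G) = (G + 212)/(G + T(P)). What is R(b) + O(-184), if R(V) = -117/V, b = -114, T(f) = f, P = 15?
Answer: 5527/6422 ≈ 0.86064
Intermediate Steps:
O(G) = (212 + G)/(15 + G) (O(G) = (G + 212)/(G + 15) = (212 + G)/(15 + G))
R(b) + O(-184) = -117/(-114) + (212 - 184)/(15 - 184) = -117*(-1/114) + 28/(-169) = 39/38 - 1/169*28 = 39/38 - 28/169 = 5527/6422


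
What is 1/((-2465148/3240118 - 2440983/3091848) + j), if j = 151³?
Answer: 238522675192/821221513290784223 ≈ 2.9045e-7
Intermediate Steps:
j = 3442951
1/((-2465148/3240118 - 2440983/3091848) + j) = 1/((-2465148/3240118 - 2440983/3091848) + 3442951) = 1/((-2465148*1/3240118 - 2440983*1/3091848) + 3442951) = 1/((-176082/231437 - 813661/1030616) + 3442951) = 1/(-369784187369/238522675192 + 3442951) = 1/(821221513290784223/238522675192) = 238522675192/821221513290784223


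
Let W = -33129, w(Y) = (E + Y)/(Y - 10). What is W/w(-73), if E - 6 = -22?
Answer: -2749707/89 ≈ -30896.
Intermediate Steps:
E = -16 (E = 6 - 22 = -16)
w(Y) = (-16 + Y)/(-10 + Y) (w(Y) = (-16 + Y)/(Y - 10) = (-16 + Y)/(-10 + Y))
W/w(-73) = -33129*(-10 - 73)/(-16 - 73) = -33129/(-89/(-83)) = -33129/((-1/83*(-89))) = -33129/89/83 = -33129*83/89 = -2749707/89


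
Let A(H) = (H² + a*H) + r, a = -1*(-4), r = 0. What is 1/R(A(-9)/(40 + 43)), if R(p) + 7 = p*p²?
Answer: -571787/3911384 ≈ -0.14619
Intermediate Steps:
a = 4
A(H) = H² + 4*H (A(H) = (H² + 4*H) + 0 = H² + 4*H)
R(p) = -7 + p³ (R(p) = -7 + p*p² = -7 + p³)
1/R(A(-9)/(40 + 43)) = 1/(-7 + ((-9*(4 - 9))/(40 + 43))³) = 1/(-7 + (-9*(-5)/83)³) = 1/(-7 + (45*(1/83))³) = 1/(-7 + (45/83)³) = 1/(-7 + 91125/571787) = 1/(-3911384/571787) = -571787/3911384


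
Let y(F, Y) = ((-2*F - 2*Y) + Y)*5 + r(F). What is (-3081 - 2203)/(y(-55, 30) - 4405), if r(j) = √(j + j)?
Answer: 4232484/3208027 + 5284*I*√110/16040135 ≈ 1.3193 + 0.003455*I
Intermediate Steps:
r(j) = √2*√j (r(j) = √(2*j) = √2*√j)
y(F, Y) = -10*F - 5*Y + √2*√F (y(F, Y) = ((-2*F - 2*Y) + Y)*5 + √2*√F = (-Y - 2*F)*5 + √2*√F = (-10*F - 5*Y) + √2*√F = -10*F - 5*Y + √2*√F)
(-3081 - 2203)/(y(-55, 30) - 4405) = (-3081 - 2203)/((-10*(-55) - 5*30 + √2*√(-55)) - 4405) = -5284/((550 - 150 + √2*(I*√55)) - 4405) = -5284/((550 - 150 + I*√110) - 4405) = -5284/((400 + I*√110) - 4405) = -5284/(-4005 + I*√110)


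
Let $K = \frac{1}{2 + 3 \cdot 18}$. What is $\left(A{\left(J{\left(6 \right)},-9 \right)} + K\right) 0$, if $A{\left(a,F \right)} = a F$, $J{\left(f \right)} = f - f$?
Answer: $0$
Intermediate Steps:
$J{\left(f \right)} = 0$
$K = \frac{1}{56}$ ($K = \frac{1}{2 + 54} = \frac{1}{56} \approx 0.017857$)
$A{\left(a,F \right)} = F a$
$\left(A{\left(J{\left(6 \right)},-9 \right)} + K\right) 0 = \left(\left(-9\right) 0 + \frac{1}{56}\right) 0 = \left(0 + \frac{1}{56}\right) 0 = \frac{1}{56} \cdot 0 = 0$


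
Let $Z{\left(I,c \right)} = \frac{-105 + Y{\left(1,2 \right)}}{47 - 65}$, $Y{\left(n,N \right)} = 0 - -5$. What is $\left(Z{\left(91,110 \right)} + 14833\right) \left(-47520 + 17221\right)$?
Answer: $- \frac{4046340553}{9} \approx -4.4959 \cdot 10^{8}$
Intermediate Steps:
$Y{\left(n,N \right)} = 5$ ($Y{\left(n,N \right)} = 0 + 5 = 5$)
$Z{\left(I,c \right)} = \frac{50}{9}$ ($Z{\left(I,c \right)} = \frac{-105 + 5}{47 - 65} = - \frac{100}{-18} = \left(-100\right) \left(- \frac{1}{18}\right) = \frac{50}{9}$)
$\left(Z{\left(91,110 \right)} + 14833\right) \left(-47520 + 17221\right) = \left(\frac{50}{9} + 14833\right) \left(-47520 + 17221\right) = \frac{133547}{9} \left(-30299\right) = - \frac{4046340553}{9}$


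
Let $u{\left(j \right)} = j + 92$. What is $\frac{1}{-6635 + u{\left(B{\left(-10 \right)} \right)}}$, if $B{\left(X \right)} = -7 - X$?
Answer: $- \frac{1}{6540} \approx -0.00015291$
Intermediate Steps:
$u{\left(j \right)} = 92 + j$
$\frac{1}{-6635 + u{\left(B{\left(-10 \right)} \right)}} = \frac{1}{-6635 + \left(92 - -3\right)} = \frac{1}{-6635 + \left(92 + \left(-7 + 10\right)\right)} = \frac{1}{-6635 + \left(92 + 3\right)} = \frac{1}{-6635 + 95} = \frac{1}{-6540} = - \frac{1}{6540}$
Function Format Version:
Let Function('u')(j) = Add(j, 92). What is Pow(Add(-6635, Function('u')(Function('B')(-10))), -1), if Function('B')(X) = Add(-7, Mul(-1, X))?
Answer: Rational(-1, 6540) ≈ -0.00015291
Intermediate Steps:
Function('u')(j) = Add(92, j)
Pow(Add(-6635, Function('u')(Function('B')(-10))), -1) = Pow(Add(-6635, Add(92, Add(-7, Mul(-1, -10)))), -1) = Pow(Add(-6635, Add(92, Add(-7, 10))), -1) = Pow(Add(-6635, Add(92, 3)), -1) = Pow(Add(-6635, 95), -1) = Pow(-6540, -1) = Rational(-1, 6540)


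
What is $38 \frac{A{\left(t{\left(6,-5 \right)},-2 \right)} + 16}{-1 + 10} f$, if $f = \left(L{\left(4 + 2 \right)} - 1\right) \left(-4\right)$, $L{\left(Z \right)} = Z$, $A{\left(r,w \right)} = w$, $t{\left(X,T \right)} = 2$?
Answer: $- \frac{10640}{9} \approx -1182.2$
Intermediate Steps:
$f = -20$ ($f = \left(\left(4 + 2\right) - 1\right) \left(-4\right) = \left(6 - 1\right) \left(-4\right) = 5 \left(-4\right) = -20$)
$38 \frac{A{\left(t{\left(6,-5 \right)},-2 \right)} + 16}{-1 + 10} f = 38 \frac{-2 + 16}{-1 + 10} \left(-20\right) = 38 \cdot \frac{14}{9} \left(-20\right) = \frac{532}{9} \left(-20\right) = - \frac{10640}{9}$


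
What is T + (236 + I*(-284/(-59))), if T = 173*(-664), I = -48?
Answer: -6777156/59 ≈ -1.1487e+5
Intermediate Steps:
T = -114872
T + (236 + I*(-284/(-59))) = -114872 + (236 - (-13632)/(-59)) = -114872 + (236 - (-13632)*(-1)/59) = -114872 + (236 - 48*284/59) = -114872 + (236 - 13632/59) = -114872 + 292/59 = -6777156/59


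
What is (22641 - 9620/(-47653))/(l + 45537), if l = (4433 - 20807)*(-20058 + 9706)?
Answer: 1078921193/8079527312805 ≈ 0.00013354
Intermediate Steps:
l = 169503648 (l = -16374*(-10352) = 169503648)
(22641 - 9620/(-47653))/(l + 45537) = (22641 - 9620/(-47653))/(169503648 + 45537) = (22641 - 9620*(-1/47653))/169549185 = (22641 + 9620/47653)*(1/169549185) = (1078921193/47653)*(1/169549185) = 1078921193/8079527312805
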